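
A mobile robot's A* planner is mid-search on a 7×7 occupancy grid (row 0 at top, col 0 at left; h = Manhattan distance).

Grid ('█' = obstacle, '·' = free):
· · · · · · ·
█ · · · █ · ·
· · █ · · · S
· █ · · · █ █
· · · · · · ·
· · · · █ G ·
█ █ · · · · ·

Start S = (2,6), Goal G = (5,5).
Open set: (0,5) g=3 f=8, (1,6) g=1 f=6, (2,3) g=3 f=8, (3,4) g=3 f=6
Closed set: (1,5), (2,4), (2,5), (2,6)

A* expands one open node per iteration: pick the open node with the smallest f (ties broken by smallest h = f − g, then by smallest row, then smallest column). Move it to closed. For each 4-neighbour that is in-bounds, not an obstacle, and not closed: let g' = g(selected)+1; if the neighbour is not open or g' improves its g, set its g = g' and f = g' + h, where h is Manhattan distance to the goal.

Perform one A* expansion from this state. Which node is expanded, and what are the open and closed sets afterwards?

step 1: expand (3,4) (f=6, h=3) → closed; open now [(0,5) g=3 f=8, (1,6) g=1 f=6, (2,3) g=3 f=8, (3,3) g=4 f=8, (4,4) g=4 f=6]

expanded=(3,4); open=[(0,5) g=3 f=8, (1,6) g=1 f=6, (2,3) g=3 f=8, (3,3) g=4 f=8, (4,4) g=4 f=6]; closed=[(1,5), (2,4), (2,5), (2,6), (3,4)]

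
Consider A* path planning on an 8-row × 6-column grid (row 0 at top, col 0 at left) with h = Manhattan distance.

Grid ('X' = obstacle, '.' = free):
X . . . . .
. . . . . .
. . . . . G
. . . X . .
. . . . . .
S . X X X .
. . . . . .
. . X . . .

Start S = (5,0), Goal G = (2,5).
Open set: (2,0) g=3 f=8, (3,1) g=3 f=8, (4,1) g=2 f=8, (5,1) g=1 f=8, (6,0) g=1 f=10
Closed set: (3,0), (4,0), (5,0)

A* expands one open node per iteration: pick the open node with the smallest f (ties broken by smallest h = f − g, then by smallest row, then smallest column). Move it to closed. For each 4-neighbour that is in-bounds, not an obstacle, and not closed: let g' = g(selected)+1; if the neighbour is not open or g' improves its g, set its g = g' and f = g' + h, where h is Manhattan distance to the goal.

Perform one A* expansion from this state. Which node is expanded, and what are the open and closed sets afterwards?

step 1: expand (2,0) (f=8, h=5) → closed; open now [(1,0) g=4 f=10, (2,1) g=4 f=8, (3,1) g=3 f=8, (4,1) g=2 f=8, (5,1) g=1 f=8, (6,0) g=1 f=10]

expanded=(2,0); open=[(1,0) g=4 f=10, (2,1) g=4 f=8, (3,1) g=3 f=8, (4,1) g=2 f=8, (5,1) g=1 f=8, (6,0) g=1 f=10]; closed=[(2,0), (3,0), (4,0), (5,0)]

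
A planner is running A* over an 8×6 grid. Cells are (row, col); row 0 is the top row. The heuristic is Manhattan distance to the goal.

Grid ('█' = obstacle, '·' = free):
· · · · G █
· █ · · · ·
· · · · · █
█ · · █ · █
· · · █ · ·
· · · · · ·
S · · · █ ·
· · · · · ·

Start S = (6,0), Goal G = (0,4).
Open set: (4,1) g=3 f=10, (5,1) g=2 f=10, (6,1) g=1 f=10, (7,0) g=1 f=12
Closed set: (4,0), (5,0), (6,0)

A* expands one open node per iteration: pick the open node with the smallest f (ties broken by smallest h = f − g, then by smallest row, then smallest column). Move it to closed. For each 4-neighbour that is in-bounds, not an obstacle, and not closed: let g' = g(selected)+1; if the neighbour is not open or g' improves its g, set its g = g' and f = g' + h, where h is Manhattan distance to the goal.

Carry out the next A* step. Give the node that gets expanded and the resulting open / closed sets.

step 1: expand (4,1) (f=10, h=7) → closed; open now [(3,1) g=4 f=10, (4,2) g=4 f=10, (5,1) g=2 f=10, (6,1) g=1 f=10, (7,0) g=1 f=12]

expanded=(4,1); open=[(3,1) g=4 f=10, (4,2) g=4 f=10, (5,1) g=2 f=10, (6,1) g=1 f=10, (7,0) g=1 f=12]; closed=[(4,0), (4,1), (5,0), (6,0)]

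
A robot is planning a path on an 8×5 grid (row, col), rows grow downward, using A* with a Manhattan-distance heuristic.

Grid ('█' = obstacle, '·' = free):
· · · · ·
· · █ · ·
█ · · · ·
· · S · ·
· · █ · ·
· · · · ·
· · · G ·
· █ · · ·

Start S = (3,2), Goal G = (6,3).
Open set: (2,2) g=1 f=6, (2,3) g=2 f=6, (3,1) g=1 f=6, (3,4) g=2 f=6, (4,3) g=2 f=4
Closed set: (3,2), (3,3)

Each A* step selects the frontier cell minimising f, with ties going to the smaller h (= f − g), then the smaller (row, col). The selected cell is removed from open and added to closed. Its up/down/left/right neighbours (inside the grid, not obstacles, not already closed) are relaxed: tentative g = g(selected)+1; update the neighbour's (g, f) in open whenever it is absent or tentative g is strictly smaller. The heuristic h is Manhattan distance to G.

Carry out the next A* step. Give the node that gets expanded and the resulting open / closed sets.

step 1: expand (4,3) (f=4, h=2) → closed; open now [(2,2) g=1 f=6, (2,3) g=2 f=6, (3,1) g=1 f=6, (3,4) g=2 f=6, (4,4) g=3 f=6, (5,3) g=3 f=4]

expanded=(4,3); open=[(2,2) g=1 f=6, (2,3) g=2 f=6, (3,1) g=1 f=6, (3,4) g=2 f=6, (4,4) g=3 f=6, (5,3) g=3 f=4]; closed=[(3,2), (3,3), (4,3)]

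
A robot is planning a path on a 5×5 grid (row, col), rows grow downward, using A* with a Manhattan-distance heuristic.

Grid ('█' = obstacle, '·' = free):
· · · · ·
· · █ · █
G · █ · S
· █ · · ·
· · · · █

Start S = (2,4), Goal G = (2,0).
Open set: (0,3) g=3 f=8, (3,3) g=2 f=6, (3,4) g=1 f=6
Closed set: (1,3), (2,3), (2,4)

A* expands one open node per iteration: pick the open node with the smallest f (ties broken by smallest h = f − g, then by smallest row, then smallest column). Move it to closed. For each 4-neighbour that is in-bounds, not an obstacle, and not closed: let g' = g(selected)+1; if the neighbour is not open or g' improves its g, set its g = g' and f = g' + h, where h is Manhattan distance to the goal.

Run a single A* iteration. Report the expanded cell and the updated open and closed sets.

expanded=(3,3); open=[(0,3) g=3 f=8, (3,2) g=3 f=6, (3,4) g=1 f=6, (4,3) g=3 f=8]; closed=[(1,3), (2,3), (2,4), (3,3)]

step 1: expand (3,3) (f=6, h=4) → closed; open now [(0,3) g=3 f=8, (3,2) g=3 f=6, (3,4) g=1 f=6, (4,3) g=3 f=8]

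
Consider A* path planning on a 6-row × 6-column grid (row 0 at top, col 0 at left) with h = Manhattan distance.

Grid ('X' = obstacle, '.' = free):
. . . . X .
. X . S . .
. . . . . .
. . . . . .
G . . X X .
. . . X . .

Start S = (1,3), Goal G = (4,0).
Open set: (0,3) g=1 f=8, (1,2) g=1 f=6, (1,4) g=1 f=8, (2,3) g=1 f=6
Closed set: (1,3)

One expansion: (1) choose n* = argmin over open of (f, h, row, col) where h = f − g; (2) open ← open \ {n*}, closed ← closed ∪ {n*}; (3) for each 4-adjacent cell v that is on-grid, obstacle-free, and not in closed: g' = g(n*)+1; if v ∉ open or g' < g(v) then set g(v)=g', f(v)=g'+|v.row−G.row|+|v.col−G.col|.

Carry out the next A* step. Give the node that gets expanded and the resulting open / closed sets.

expanded=(1,2); open=[(0,2) g=2 f=8, (0,3) g=1 f=8, (1,4) g=1 f=8, (2,2) g=2 f=6, (2,3) g=1 f=6]; closed=[(1,2), (1,3)]

step 1: expand (1,2) (f=6, h=5) → closed; open now [(0,2) g=2 f=8, (0,3) g=1 f=8, (1,4) g=1 f=8, (2,2) g=2 f=6, (2,3) g=1 f=6]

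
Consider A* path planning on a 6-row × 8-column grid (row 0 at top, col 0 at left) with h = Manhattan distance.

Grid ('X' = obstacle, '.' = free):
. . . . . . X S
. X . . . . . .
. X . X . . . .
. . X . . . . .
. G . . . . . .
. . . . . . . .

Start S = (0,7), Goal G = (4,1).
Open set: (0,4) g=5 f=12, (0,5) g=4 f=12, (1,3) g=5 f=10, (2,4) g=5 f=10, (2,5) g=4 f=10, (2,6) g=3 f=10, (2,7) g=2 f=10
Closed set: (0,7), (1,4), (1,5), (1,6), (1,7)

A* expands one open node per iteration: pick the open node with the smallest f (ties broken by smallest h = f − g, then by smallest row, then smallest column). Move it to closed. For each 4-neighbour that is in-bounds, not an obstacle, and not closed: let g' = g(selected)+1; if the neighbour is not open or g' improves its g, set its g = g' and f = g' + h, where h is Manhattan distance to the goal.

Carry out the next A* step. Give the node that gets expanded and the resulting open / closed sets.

expanded=(1,3); open=[(0,3) g=6 f=12, (0,4) g=5 f=12, (0,5) g=4 f=12, (1,2) g=6 f=10, (2,4) g=5 f=10, (2,5) g=4 f=10, (2,6) g=3 f=10, (2,7) g=2 f=10]; closed=[(0,7), (1,3), (1,4), (1,5), (1,6), (1,7)]

step 1: expand (1,3) (f=10, h=5) → closed; open now [(0,3) g=6 f=12, (0,4) g=5 f=12, (0,5) g=4 f=12, (1,2) g=6 f=10, (2,4) g=5 f=10, (2,5) g=4 f=10, (2,6) g=3 f=10, (2,7) g=2 f=10]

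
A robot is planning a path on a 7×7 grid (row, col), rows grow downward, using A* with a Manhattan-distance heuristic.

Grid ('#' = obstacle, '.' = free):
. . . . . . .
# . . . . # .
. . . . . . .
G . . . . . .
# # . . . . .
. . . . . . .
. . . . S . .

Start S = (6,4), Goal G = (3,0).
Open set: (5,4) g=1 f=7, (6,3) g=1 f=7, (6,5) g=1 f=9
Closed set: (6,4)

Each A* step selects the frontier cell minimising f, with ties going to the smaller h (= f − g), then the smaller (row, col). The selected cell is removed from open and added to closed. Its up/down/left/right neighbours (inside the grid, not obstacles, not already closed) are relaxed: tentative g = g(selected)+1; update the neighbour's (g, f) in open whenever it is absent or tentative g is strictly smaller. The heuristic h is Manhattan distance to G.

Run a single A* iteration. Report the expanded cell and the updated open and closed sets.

step 1: expand (5,4) (f=7, h=6) → closed; open now [(4,4) g=2 f=7, (5,3) g=2 f=7, (5,5) g=2 f=9, (6,3) g=1 f=7, (6,5) g=1 f=9]

expanded=(5,4); open=[(4,4) g=2 f=7, (5,3) g=2 f=7, (5,5) g=2 f=9, (6,3) g=1 f=7, (6,5) g=1 f=9]; closed=[(5,4), (6,4)]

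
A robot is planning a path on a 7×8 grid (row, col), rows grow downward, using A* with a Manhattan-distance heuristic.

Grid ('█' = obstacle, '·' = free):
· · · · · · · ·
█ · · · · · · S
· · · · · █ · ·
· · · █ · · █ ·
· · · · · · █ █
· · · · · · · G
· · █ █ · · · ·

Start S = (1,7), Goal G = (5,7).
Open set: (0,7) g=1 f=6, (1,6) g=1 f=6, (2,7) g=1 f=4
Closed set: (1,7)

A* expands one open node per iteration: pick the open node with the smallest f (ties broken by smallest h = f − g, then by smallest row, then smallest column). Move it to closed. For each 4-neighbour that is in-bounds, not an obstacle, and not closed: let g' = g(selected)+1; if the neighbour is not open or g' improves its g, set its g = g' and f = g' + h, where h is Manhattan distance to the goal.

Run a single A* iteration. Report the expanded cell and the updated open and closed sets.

step 1: expand (2,7) (f=4, h=3) → closed; open now [(0,7) g=1 f=6, (1,6) g=1 f=6, (2,6) g=2 f=6, (3,7) g=2 f=4]

expanded=(2,7); open=[(0,7) g=1 f=6, (1,6) g=1 f=6, (2,6) g=2 f=6, (3,7) g=2 f=4]; closed=[(1,7), (2,7)]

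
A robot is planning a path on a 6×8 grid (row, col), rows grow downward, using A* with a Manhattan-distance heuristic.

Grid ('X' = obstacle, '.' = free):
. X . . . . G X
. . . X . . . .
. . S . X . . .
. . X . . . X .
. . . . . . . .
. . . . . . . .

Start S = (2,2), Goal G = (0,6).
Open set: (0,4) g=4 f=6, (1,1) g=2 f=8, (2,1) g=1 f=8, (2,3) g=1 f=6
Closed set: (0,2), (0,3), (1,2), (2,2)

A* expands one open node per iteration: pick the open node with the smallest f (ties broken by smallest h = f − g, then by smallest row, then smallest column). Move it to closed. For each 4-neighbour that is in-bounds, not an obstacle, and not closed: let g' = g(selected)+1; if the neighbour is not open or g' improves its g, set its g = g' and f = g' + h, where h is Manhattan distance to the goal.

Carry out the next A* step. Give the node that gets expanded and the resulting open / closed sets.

step 1: expand (0,4) (f=6, h=2) → closed; open now [(0,5) g=5 f=6, (1,1) g=2 f=8, (1,4) g=5 f=8, (2,1) g=1 f=8, (2,3) g=1 f=6]

expanded=(0,4); open=[(0,5) g=5 f=6, (1,1) g=2 f=8, (1,4) g=5 f=8, (2,1) g=1 f=8, (2,3) g=1 f=6]; closed=[(0,2), (0,3), (0,4), (1,2), (2,2)]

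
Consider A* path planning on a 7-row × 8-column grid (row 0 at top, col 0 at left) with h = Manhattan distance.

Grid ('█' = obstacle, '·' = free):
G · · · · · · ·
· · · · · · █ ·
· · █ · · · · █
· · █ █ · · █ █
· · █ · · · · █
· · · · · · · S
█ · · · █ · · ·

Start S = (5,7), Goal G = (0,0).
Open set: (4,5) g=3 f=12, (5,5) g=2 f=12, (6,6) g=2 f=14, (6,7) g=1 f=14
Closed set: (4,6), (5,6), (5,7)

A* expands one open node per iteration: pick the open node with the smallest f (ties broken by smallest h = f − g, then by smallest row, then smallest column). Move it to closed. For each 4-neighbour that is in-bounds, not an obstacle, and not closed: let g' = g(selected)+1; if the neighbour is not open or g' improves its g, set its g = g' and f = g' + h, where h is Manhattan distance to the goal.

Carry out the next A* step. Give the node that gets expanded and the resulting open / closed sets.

expanded=(4,5); open=[(3,5) g=4 f=12, (4,4) g=4 f=12, (5,5) g=2 f=12, (6,6) g=2 f=14, (6,7) g=1 f=14]; closed=[(4,5), (4,6), (5,6), (5,7)]

step 1: expand (4,5) (f=12, h=9) → closed; open now [(3,5) g=4 f=12, (4,4) g=4 f=12, (5,5) g=2 f=12, (6,6) g=2 f=14, (6,7) g=1 f=14]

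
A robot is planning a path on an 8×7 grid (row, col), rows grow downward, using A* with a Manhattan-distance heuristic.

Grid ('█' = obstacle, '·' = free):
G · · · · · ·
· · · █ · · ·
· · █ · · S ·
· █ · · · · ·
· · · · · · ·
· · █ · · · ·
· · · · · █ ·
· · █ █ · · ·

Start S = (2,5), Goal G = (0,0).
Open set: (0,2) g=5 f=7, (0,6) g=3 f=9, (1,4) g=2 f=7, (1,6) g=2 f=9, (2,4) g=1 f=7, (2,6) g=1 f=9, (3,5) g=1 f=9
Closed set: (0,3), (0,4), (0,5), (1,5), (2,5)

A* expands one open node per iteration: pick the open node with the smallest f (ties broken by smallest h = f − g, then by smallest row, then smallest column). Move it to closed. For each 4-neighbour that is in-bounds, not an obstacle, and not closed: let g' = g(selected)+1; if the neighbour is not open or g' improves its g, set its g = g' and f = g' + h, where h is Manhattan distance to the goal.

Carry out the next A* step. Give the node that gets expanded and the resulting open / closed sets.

expanded=(0,2); open=[(0,1) g=6 f=7, (0,6) g=3 f=9, (1,2) g=6 f=9, (1,4) g=2 f=7, (1,6) g=2 f=9, (2,4) g=1 f=7, (2,6) g=1 f=9, (3,5) g=1 f=9]; closed=[(0,2), (0,3), (0,4), (0,5), (1,5), (2,5)]

step 1: expand (0,2) (f=7, h=2) → closed; open now [(0,1) g=6 f=7, (0,6) g=3 f=9, (1,2) g=6 f=9, (1,4) g=2 f=7, (1,6) g=2 f=9, (2,4) g=1 f=7, (2,6) g=1 f=9, (3,5) g=1 f=9]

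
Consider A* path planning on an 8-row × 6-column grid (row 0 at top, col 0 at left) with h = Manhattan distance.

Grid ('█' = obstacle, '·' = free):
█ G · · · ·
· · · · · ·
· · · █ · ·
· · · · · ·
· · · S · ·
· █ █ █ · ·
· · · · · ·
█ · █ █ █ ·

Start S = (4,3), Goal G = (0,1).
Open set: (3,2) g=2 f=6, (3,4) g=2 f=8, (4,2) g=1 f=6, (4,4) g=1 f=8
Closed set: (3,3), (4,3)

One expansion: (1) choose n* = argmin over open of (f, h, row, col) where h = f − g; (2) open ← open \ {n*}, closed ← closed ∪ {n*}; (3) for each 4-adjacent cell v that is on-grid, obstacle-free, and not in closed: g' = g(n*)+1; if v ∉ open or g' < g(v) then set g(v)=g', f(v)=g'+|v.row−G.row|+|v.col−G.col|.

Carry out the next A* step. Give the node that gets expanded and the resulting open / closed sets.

expanded=(3,2); open=[(2,2) g=3 f=6, (3,1) g=3 f=6, (3,4) g=2 f=8, (4,2) g=1 f=6, (4,4) g=1 f=8]; closed=[(3,2), (3,3), (4,3)]

step 1: expand (3,2) (f=6, h=4) → closed; open now [(2,2) g=3 f=6, (3,1) g=3 f=6, (3,4) g=2 f=8, (4,2) g=1 f=6, (4,4) g=1 f=8]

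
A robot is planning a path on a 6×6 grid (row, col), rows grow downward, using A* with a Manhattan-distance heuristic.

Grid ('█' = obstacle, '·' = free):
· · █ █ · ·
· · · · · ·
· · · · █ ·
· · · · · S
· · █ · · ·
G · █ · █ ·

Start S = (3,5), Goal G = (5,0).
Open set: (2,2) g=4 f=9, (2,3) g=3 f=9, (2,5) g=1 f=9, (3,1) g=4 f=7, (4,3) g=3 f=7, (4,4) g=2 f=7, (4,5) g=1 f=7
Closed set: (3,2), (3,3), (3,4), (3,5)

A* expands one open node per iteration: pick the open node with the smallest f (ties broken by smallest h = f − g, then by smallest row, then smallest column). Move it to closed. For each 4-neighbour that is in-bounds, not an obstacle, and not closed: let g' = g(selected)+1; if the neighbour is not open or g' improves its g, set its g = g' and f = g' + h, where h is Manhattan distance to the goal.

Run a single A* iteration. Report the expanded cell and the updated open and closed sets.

step 1: expand (3,1) (f=7, h=3) → closed; open now [(2,1) g=5 f=9, (2,2) g=4 f=9, (2,3) g=3 f=9, (2,5) g=1 f=9, (3,0) g=5 f=7, (4,1) g=5 f=7, (4,3) g=3 f=7, (4,4) g=2 f=7, (4,5) g=1 f=7]

expanded=(3,1); open=[(2,1) g=5 f=9, (2,2) g=4 f=9, (2,3) g=3 f=9, (2,5) g=1 f=9, (3,0) g=5 f=7, (4,1) g=5 f=7, (4,3) g=3 f=7, (4,4) g=2 f=7, (4,5) g=1 f=7]; closed=[(3,1), (3,2), (3,3), (3,4), (3,5)]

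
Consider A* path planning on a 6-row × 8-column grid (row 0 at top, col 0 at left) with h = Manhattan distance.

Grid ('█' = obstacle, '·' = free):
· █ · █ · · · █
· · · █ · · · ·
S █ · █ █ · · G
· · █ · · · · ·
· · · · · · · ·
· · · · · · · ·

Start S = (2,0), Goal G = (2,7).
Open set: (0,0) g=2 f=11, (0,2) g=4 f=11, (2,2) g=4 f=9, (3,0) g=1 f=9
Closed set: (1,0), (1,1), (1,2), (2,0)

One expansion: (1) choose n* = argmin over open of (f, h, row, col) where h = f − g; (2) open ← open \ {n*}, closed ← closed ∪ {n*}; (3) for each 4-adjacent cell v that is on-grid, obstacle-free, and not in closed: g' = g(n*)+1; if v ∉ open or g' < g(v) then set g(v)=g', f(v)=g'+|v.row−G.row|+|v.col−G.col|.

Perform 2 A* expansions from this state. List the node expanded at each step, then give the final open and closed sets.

step 1: expand (2,2) (f=9, h=5) → closed; open now [(0,0) g=2 f=11, (0,2) g=4 f=11, (3,0) g=1 f=9]
step 2: expand (3,0) (f=9, h=8) → closed; open now [(0,0) g=2 f=11, (0,2) g=4 f=11, (3,1) g=2 f=9, (4,0) g=2 f=11]

order=[(2,2) → (3,0)]; open=[(0,0) g=2 f=11, (0,2) g=4 f=11, (3,1) g=2 f=9, (4,0) g=2 f=11]; closed=[(1,0), (1,1), (1,2), (2,0), (2,2), (3,0)]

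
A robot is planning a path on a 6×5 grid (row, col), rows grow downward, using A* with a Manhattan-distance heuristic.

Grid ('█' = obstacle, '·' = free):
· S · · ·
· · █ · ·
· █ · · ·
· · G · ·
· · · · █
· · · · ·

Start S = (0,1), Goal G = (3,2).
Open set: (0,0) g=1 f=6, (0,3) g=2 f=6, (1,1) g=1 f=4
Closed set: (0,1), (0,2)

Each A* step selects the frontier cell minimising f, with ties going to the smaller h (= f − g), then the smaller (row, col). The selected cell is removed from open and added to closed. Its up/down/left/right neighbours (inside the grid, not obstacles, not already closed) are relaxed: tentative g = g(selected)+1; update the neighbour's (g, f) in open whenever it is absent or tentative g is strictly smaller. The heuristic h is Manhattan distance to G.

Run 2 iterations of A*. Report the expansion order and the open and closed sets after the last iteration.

order=[(1,1) → (0,3)]; open=[(0,0) g=1 f=6, (0,4) g=3 f=8, (1,0) g=2 f=6, (1,3) g=3 f=6]; closed=[(0,1), (0,2), (0,3), (1,1)]

step 1: expand (1,1) (f=4, h=3) → closed; open now [(0,0) g=1 f=6, (0,3) g=2 f=6, (1,0) g=2 f=6]
step 2: expand (0,3) (f=6, h=4) → closed; open now [(0,0) g=1 f=6, (0,4) g=3 f=8, (1,0) g=2 f=6, (1,3) g=3 f=6]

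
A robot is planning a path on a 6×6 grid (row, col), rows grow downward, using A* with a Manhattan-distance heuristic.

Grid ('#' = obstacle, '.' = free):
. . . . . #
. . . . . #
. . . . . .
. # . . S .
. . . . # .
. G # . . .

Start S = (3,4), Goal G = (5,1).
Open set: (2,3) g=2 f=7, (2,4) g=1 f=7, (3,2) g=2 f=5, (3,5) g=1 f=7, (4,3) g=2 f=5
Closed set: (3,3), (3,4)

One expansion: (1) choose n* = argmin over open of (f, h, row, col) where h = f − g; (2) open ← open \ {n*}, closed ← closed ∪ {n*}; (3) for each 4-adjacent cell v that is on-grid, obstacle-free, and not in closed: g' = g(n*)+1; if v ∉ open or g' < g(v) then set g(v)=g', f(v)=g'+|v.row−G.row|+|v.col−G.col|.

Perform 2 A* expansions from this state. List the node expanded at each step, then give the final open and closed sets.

order=[(3,2) → (4,2)]; open=[(2,2) g=3 f=7, (2,3) g=2 f=7, (2,4) g=1 f=7, (3,5) g=1 f=7, (4,1) g=4 f=5, (4,3) g=2 f=5]; closed=[(3,2), (3,3), (3,4), (4,2)]

step 1: expand (3,2) (f=5, h=3) → closed; open now [(2,2) g=3 f=7, (2,3) g=2 f=7, (2,4) g=1 f=7, (3,5) g=1 f=7, (4,2) g=3 f=5, (4,3) g=2 f=5]
step 2: expand (4,2) (f=5, h=2) → closed; open now [(2,2) g=3 f=7, (2,3) g=2 f=7, (2,4) g=1 f=7, (3,5) g=1 f=7, (4,1) g=4 f=5, (4,3) g=2 f=5]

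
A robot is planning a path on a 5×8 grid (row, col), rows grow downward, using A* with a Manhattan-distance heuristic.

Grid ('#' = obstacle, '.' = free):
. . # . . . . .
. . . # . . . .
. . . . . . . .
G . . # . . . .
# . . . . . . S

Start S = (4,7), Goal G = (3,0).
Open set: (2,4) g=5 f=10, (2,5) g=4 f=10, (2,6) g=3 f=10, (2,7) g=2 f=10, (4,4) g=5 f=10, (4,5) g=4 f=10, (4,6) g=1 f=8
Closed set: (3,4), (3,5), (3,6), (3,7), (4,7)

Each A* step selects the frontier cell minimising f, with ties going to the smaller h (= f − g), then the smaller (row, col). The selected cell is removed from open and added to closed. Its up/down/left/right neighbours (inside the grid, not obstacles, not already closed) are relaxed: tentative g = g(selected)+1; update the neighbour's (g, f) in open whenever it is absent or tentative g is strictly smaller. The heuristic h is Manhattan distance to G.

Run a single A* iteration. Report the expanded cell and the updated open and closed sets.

expanded=(4,6); open=[(2,4) g=5 f=10, (2,5) g=4 f=10, (2,6) g=3 f=10, (2,7) g=2 f=10, (4,4) g=5 f=10, (4,5) g=2 f=8]; closed=[(3,4), (3,5), (3,6), (3,7), (4,6), (4,7)]

step 1: expand (4,6) (f=8, h=7) → closed; open now [(2,4) g=5 f=10, (2,5) g=4 f=10, (2,6) g=3 f=10, (2,7) g=2 f=10, (4,4) g=5 f=10, (4,5) g=2 f=8]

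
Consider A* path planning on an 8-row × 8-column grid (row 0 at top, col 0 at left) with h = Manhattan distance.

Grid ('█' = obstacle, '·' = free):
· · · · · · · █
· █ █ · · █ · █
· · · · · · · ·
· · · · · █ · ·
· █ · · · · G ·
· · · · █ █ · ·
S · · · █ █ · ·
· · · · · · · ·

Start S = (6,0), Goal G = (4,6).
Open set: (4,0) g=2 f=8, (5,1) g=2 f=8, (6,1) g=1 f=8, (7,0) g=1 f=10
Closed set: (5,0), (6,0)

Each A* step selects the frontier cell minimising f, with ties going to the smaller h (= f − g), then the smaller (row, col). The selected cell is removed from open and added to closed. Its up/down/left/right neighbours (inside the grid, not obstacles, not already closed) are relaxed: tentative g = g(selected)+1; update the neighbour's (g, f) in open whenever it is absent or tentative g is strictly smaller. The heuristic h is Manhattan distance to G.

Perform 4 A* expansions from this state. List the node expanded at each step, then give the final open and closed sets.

order=[(4,0) → (5,1) → (5,2) → (4,2)]; open=[(3,0) g=3 f=10, (3,2) g=5 f=10, (4,3) g=5 f=8, (5,3) g=4 f=8, (6,1) g=1 f=8, (6,2) g=4 f=10, (7,0) g=1 f=10]; closed=[(4,0), (4,2), (5,0), (5,1), (5,2), (6,0)]

step 1: expand (4,0) (f=8, h=6) → closed; open now [(3,0) g=3 f=10, (5,1) g=2 f=8, (6,1) g=1 f=8, (7,0) g=1 f=10]
step 2: expand (5,1) (f=8, h=6) → closed; open now [(3,0) g=3 f=10, (5,2) g=3 f=8, (6,1) g=1 f=8, (7,0) g=1 f=10]
step 3: expand (5,2) (f=8, h=5) → closed; open now [(3,0) g=3 f=10, (4,2) g=4 f=8, (5,3) g=4 f=8, (6,1) g=1 f=8, (6,2) g=4 f=10, (7,0) g=1 f=10]
step 4: expand (4,2) (f=8, h=4) → closed; open now [(3,0) g=3 f=10, (3,2) g=5 f=10, (4,3) g=5 f=8, (5,3) g=4 f=8, (6,1) g=1 f=8, (6,2) g=4 f=10, (7,0) g=1 f=10]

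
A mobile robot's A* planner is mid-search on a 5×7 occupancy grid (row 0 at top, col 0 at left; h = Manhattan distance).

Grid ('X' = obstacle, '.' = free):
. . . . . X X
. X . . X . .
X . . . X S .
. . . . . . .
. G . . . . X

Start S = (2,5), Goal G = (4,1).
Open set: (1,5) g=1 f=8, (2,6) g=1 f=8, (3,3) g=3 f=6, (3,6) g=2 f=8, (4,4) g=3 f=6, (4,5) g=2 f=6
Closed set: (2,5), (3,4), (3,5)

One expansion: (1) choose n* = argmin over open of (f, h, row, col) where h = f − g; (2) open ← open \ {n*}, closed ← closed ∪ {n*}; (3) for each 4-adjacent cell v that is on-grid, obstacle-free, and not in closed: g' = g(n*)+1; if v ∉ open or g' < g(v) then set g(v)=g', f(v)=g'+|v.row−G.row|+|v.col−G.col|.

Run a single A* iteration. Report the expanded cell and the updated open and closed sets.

step 1: expand (3,3) (f=6, h=3) → closed; open now [(1,5) g=1 f=8, (2,3) g=4 f=8, (2,6) g=1 f=8, (3,2) g=4 f=6, (3,6) g=2 f=8, (4,3) g=4 f=6, (4,4) g=3 f=6, (4,5) g=2 f=6]

expanded=(3,3); open=[(1,5) g=1 f=8, (2,3) g=4 f=8, (2,6) g=1 f=8, (3,2) g=4 f=6, (3,6) g=2 f=8, (4,3) g=4 f=6, (4,4) g=3 f=6, (4,5) g=2 f=6]; closed=[(2,5), (3,3), (3,4), (3,5)]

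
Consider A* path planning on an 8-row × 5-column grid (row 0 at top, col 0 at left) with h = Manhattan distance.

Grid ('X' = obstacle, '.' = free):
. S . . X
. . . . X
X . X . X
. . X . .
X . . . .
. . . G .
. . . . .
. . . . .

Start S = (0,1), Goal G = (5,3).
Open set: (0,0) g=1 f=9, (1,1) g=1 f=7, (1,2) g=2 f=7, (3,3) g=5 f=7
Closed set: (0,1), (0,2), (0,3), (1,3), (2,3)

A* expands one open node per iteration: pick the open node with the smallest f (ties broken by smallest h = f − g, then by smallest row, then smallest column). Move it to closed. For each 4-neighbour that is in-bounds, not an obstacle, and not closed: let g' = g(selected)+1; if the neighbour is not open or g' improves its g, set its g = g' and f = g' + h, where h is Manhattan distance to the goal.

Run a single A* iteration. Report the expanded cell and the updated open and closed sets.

step 1: expand (3,3) (f=7, h=2) → closed; open now [(0,0) g=1 f=9, (1,1) g=1 f=7, (1,2) g=2 f=7, (3,4) g=6 f=9, (4,3) g=6 f=7]

expanded=(3,3); open=[(0,0) g=1 f=9, (1,1) g=1 f=7, (1,2) g=2 f=7, (3,4) g=6 f=9, (4,3) g=6 f=7]; closed=[(0,1), (0,2), (0,3), (1,3), (2,3), (3,3)]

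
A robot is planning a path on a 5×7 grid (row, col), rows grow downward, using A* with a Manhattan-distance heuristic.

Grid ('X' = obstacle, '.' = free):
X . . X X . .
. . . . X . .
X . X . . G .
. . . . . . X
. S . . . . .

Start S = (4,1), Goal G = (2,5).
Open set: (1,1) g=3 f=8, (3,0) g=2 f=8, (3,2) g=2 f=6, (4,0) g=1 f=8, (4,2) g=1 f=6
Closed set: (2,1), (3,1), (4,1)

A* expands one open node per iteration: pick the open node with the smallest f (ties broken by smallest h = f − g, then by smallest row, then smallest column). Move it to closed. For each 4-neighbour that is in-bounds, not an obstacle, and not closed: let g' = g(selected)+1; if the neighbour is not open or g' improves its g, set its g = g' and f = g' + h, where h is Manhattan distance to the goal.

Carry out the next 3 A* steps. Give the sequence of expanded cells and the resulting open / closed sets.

order=[(3,2) → (3,3) → (2,3)]; open=[(1,1) g=3 f=8, (1,3) g=5 f=8, (2,4) g=5 f=6, (3,0) g=2 f=8, (3,4) g=4 f=6, (4,0) g=1 f=8, (4,2) g=1 f=6, (4,3) g=4 f=8]; closed=[(2,1), (2,3), (3,1), (3,2), (3,3), (4,1)]

step 1: expand (3,2) (f=6, h=4) → closed; open now [(1,1) g=3 f=8, (3,0) g=2 f=8, (3,3) g=3 f=6, (4,0) g=1 f=8, (4,2) g=1 f=6]
step 2: expand (3,3) (f=6, h=3) → closed; open now [(1,1) g=3 f=8, (2,3) g=4 f=6, (3,0) g=2 f=8, (3,4) g=4 f=6, (4,0) g=1 f=8, (4,2) g=1 f=6, (4,3) g=4 f=8]
step 3: expand (2,3) (f=6, h=2) → closed; open now [(1,1) g=3 f=8, (1,3) g=5 f=8, (2,4) g=5 f=6, (3,0) g=2 f=8, (3,4) g=4 f=6, (4,0) g=1 f=8, (4,2) g=1 f=6, (4,3) g=4 f=8]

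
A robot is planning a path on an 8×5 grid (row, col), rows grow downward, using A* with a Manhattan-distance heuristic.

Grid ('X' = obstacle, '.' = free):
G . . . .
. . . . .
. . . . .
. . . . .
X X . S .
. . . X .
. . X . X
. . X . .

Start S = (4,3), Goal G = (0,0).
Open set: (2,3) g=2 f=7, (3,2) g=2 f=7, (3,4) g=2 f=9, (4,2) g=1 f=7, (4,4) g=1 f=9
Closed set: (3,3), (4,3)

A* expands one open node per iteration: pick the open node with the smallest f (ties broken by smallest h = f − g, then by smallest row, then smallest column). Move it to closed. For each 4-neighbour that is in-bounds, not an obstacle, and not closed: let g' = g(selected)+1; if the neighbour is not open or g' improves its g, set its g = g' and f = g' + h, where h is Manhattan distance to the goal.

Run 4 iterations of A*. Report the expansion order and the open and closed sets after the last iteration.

order=[(2,3) → (1,3) → (0,3) → (0,2)]; open=[(0,1) g=6 f=7, (0,4) g=5 f=9, (1,2) g=4 f=7, (1,4) g=4 f=9, (2,2) g=3 f=7, (2,4) g=3 f=9, (3,2) g=2 f=7, (3,4) g=2 f=9, (4,2) g=1 f=7, (4,4) g=1 f=9]; closed=[(0,2), (0,3), (1,3), (2,3), (3,3), (4,3)]

step 1: expand (2,3) (f=7, h=5) → closed; open now [(1,3) g=3 f=7, (2,2) g=3 f=7, (2,4) g=3 f=9, (3,2) g=2 f=7, (3,4) g=2 f=9, (4,2) g=1 f=7, (4,4) g=1 f=9]
step 2: expand (1,3) (f=7, h=4) → closed; open now [(0,3) g=4 f=7, (1,2) g=4 f=7, (1,4) g=4 f=9, (2,2) g=3 f=7, (2,4) g=3 f=9, (3,2) g=2 f=7, (3,4) g=2 f=9, (4,2) g=1 f=7, (4,4) g=1 f=9]
step 3: expand (0,3) (f=7, h=3) → closed; open now [(0,2) g=5 f=7, (0,4) g=5 f=9, (1,2) g=4 f=7, (1,4) g=4 f=9, (2,2) g=3 f=7, (2,4) g=3 f=9, (3,2) g=2 f=7, (3,4) g=2 f=9, (4,2) g=1 f=7, (4,4) g=1 f=9]
step 4: expand (0,2) (f=7, h=2) → closed; open now [(0,1) g=6 f=7, (0,4) g=5 f=9, (1,2) g=4 f=7, (1,4) g=4 f=9, (2,2) g=3 f=7, (2,4) g=3 f=9, (3,2) g=2 f=7, (3,4) g=2 f=9, (4,2) g=1 f=7, (4,4) g=1 f=9]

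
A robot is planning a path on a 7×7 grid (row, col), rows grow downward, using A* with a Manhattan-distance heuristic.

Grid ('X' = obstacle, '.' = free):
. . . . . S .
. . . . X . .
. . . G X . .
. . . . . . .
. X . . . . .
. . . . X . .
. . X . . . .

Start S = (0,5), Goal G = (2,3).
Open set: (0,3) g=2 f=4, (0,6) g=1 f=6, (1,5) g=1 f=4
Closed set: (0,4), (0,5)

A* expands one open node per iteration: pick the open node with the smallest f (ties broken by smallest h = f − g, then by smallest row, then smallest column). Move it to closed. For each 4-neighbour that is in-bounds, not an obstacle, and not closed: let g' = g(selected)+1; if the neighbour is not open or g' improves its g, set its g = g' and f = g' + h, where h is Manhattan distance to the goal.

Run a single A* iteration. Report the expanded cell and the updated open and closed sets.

step 1: expand (0,3) (f=4, h=2) → closed; open now [(0,2) g=3 f=6, (0,6) g=1 f=6, (1,3) g=3 f=4, (1,5) g=1 f=4]

expanded=(0,3); open=[(0,2) g=3 f=6, (0,6) g=1 f=6, (1,3) g=3 f=4, (1,5) g=1 f=4]; closed=[(0,3), (0,4), (0,5)]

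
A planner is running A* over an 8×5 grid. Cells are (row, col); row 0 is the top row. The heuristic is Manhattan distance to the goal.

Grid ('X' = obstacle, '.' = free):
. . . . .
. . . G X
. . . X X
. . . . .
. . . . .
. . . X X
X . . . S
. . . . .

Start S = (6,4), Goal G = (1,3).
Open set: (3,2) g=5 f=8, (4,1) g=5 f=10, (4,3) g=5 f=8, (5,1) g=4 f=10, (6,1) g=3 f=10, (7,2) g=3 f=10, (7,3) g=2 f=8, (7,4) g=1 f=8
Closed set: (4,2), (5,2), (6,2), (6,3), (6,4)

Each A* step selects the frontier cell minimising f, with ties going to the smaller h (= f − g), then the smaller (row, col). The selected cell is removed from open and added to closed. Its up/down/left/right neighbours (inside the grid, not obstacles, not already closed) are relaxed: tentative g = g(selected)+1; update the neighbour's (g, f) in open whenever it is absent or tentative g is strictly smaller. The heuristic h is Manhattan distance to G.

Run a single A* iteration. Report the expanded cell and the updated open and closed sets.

step 1: expand (3,2) (f=8, h=3) → closed; open now [(2,2) g=6 f=8, (3,1) g=6 f=10, (3,3) g=6 f=8, (4,1) g=5 f=10, (4,3) g=5 f=8, (5,1) g=4 f=10, (6,1) g=3 f=10, (7,2) g=3 f=10, (7,3) g=2 f=8, (7,4) g=1 f=8]

expanded=(3,2); open=[(2,2) g=6 f=8, (3,1) g=6 f=10, (3,3) g=6 f=8, (4,1) g=5 f=10, (4,3) g=5 f=8, (5,1) g=4 f=10, (6,1) g=3 f=10, (7,2) g=3 f=10, (7,3) g=2 f=8, (7,4) g=1 f=8]; closed=[(3,2), (4,2), (5,2), (6,2), (6,3), (6,4)]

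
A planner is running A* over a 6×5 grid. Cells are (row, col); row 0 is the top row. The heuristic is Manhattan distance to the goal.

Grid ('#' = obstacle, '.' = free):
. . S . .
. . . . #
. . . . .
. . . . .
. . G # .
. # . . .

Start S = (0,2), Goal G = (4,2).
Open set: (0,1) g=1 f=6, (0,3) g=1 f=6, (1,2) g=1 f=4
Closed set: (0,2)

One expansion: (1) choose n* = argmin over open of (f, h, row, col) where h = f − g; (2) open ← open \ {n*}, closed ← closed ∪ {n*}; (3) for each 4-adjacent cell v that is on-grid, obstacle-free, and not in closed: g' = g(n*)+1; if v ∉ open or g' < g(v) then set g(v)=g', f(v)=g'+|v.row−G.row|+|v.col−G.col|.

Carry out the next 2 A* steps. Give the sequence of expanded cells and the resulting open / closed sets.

order=[(1,2) → (2,2)]; open=[(0,1) g=1 f=6, (0,3) g=1 f=6, (1,1) g=2 f=6, (1,3) g=2 f=6, (2,1) g=3 f=6, (2,3) g=3 f=6, (3,2) g=3 f=4]; closed=[(0,2), (1,2), (2,2)]

step 1: expand (1,2) (f=4, h=3) → closed; open now [(0,1) g=1 f=6, (0,3) g=1 f=6, (1,1) g=2 f=6, (1,3) g=2 f=6, (2,2) g=2 f=4]
step 2: expand (2,2) (f=4, h=2) → closed; open now [(0,1) g=1 f=6, (0,3) g=1 f=6, (1,1) g=2 f=6, (1,3) g=2 f=6, (2,1) g=3 f=6, (2,3) g=3 f=6, (3,2) g=3 f=4]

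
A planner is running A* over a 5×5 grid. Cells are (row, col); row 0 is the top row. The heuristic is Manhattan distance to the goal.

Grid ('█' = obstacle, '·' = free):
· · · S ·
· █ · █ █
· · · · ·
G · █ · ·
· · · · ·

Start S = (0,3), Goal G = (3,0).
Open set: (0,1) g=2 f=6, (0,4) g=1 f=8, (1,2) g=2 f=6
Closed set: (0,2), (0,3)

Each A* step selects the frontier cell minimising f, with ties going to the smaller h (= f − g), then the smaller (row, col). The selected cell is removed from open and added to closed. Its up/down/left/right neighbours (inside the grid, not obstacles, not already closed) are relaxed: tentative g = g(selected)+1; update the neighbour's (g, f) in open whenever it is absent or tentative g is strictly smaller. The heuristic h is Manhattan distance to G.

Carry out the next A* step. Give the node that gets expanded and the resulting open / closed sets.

step 1: expand (0,1) (f=6, h=4) → closed; open now [(0,0) g=3 f=6, (0,4) g=1 f=8, (1,2) g=2 f=6]

expanded=(0,1); open=[(0,0) g=3 f=6, (0,4) g=1 f=8, (1,2) g=2 f=6]; closed=[(0,1), (0,2), (0,3)]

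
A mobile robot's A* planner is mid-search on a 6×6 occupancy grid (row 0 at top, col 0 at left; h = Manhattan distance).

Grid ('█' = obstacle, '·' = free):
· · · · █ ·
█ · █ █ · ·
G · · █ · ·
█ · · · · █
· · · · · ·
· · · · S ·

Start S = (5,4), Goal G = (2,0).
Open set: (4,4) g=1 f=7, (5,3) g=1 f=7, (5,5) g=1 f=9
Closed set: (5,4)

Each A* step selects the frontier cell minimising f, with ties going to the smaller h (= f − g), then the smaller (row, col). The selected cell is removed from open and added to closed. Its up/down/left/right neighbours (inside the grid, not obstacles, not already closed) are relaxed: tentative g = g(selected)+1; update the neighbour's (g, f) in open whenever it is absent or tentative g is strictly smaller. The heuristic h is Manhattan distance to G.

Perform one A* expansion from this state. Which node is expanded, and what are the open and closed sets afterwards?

expanded=(4,4); open=[(3,4) g=2 f=7, (4,3) g=2 f=7, (4,5) g=2 f=9, (5,3) g=1 f=7, (5,5) g=1 f=9]; closed=[(4,4), (5,4)]

step 1: expand (4,4) (f=7, h=6) → closed; open now [(3,4) g=2 f=7, (4,3) g=2 f=7, (4,5) g=2 f=9, (5,3) g=1 f=7, (5,5) g=1 f=9]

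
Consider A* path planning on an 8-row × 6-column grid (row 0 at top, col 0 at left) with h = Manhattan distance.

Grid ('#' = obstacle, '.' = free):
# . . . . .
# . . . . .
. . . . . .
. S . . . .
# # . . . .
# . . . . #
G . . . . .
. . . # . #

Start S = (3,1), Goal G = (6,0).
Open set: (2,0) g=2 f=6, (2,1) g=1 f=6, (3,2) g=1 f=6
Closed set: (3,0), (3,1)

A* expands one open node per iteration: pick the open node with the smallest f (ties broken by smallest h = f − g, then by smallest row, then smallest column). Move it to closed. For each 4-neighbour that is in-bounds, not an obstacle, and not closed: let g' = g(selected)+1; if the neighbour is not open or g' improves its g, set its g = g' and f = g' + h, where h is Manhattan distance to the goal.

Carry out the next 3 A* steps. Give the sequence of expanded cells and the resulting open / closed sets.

order=[(2,0) → (2,1) → (3,2)]; open=[(1,1) g=2 f=8, (2,2) g=2 f=8, (3,3) g=2 f=8, (4,2) g=2 f=6]; closed=[(2,0), (2,1), (3,0), (3,1), (3,2)]

step 1: expand (2,0) (f=6, h=4) → closed; open now [(2,1) g=1 f=6, (3,2) g=1 f=6]
step 2: expand (2,1) (f=6, h=5) → closed; open now [(1,1) g=2 f=8, (2,2) g=2 f=8, (3,2) g=1 f=6]
step 3: expand (3,2) (f=6, h=5) → closed; open now [(1,1) g=2 f=8, (2,2) g=2 f=8, (3,3) g=2 f=8, (4,2) g=2 f=6]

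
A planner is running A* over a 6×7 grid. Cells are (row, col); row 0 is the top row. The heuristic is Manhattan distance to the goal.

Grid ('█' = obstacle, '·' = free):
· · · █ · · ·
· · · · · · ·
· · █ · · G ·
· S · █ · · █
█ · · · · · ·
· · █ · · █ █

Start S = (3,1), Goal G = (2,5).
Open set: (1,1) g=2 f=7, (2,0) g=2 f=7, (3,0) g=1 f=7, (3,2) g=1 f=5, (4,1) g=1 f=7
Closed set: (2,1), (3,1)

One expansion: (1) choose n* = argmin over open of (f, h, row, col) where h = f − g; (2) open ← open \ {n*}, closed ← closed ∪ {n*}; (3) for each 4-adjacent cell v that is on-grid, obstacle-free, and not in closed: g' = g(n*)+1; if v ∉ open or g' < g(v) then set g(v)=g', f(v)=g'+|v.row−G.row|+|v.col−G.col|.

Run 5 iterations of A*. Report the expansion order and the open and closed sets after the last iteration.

order=[(3,2) → (1,1) → (1,2) → (1,3) → (1,4)]; open=[(0,1) g=3 f=9, (0,2) g=4 f=9, (0,4) g=6 f=9, (1,0) g=3 f=9, (1,5) g=6 f=7, (2,0) g=2 f=7, (2,3) g=5 f=7, (2,4) g=6 f=7, (3,0) g=1 f=7, (4,1) g=1 f=7, (4,2) g=2 f=7]; closed=[(1,1), (1,2), (1,3), (1,4), (2,1), (3,1), (3,2)]

step 1: expand (3,2) (f=5, h=4) → closed; open now [(1,1) g=2 f=7, (2,0) g=2 f=7, (3,0) g=1 f=7, (4,1) g=1 f=7, (4,2) g=2 f=7]
step 2: expand (1,1) (f=7, h=5) → closed; open now [(0,1) g=3 f=9, (1,0) g=3 f=9, (1,2) g=3 f=7, (2,0) g=2 f=7, (3,0) g=1 f=7, (4,1) g=1 f=7, (4,2) g=2 f=7]
step 3: expand (1,2) (f=7, h=4) → closed; open now [(0,1) g=3 f=9, (0,2) g=4 f=9, (1,0) g=3 f=9, (1,3) g=4 f=7, (2,0) g=2 f=7, (3,0) g=1 f=7, (4,1) g=1 f=7, (4,2) g=2 f=7]
step 4: expand (1,3) (f=7, h=3) → closed; open now [(0,1) g=3 f=9, (0,2) g=4 f=9, (1,0) g=3 f=9, (1,4) g=5 f=7, (2,0) g=2 f=7, (2,3) g=5 f=7, (3,0) g=1 f=7, (4,1) g=1 f=7, (4,2) g=2 f=7]
step 5: expand (1,4) (f=7, h=2) → closed; open now [(0,1) g=3 f=9, (0,2) g=4 f=9, (0,4) g=6 f=9, (1,0) g=3 f=9, (1,5) g=6 f=7, (2,0) g=2 f=7, (2,3) g=5 f=7, (2,4) g=6 f=7, (3,0) g=1 f=7, (4,1) g=1 f=7, (4,2) g=2 f=7]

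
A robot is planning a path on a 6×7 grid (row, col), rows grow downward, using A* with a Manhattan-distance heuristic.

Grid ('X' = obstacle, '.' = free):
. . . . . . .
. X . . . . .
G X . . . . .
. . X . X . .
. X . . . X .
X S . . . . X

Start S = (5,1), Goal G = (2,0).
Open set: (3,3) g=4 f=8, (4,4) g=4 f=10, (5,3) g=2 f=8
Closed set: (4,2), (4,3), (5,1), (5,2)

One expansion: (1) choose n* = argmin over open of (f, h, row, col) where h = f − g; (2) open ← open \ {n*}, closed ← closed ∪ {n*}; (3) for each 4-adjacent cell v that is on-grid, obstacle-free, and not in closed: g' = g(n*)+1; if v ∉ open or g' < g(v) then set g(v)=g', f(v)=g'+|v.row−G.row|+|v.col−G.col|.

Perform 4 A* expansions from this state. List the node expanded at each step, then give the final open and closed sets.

step 1: expand (3,3) (f=8, h=4) → closed; open now [(2,3) g=5 f=8, (4,4) g=4 f=10, (5,3) g=2 f=8]
step 2: expand (2,3) (f=8, h=3) → closed; open now [(1,3) g=6 f=10, (2,2) g=6 f=8, (2,4) g=6 f=10, (4,4) g=4 f=10, (5,3) g=2 f=8]
step 3: expand (2,2) (f=8, h=2) → closed; open now [(1,2) g=7 f=10, (1,3) g=6 f=10, (2,4) g=6 f=10, (4,4) g=4 f=10, (5,3) g=2 f=8]
step 4: expand (5,3) (f=8, h=6) → closed; open now [(1,2) g=7 f=10, (1,3) g=6 f=10, (2,4) g=6 f=10, (4,4) g=4 f=10, (5,4) g=3 f=10]

order=[(3,3) → (2,3) → (2,2) → (5,3)]; open=[(1,2) g=7 f=10, (1,3) g=6 f=10, (2,4) g=6 f=10, (4,4) g=4 f=10, (5,4) g=3 f=10]; closed=[(2,2), (2,3), (3,3), (4,2), (4,3), (5,1), (5,2), (5,3)]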